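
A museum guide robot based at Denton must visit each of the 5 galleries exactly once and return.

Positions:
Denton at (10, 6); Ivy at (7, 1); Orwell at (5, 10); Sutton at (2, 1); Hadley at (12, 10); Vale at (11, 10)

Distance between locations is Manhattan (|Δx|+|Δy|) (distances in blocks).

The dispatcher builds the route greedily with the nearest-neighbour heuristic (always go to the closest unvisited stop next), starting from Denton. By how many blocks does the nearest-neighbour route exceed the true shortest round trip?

4 blocks longer than the optimal tour.

From Denton: Vale=5, Hadley=6, Ivy=8, Orwell=9, Sutton=13 → choose Vale (5).
From Vale: Hadley=1, Orwell=6, Ivy=13, Sutton=18 → choose Hadley (1).
From Hadley: Orwell=7, Ivy=14, Sutton=19 → choose Orwell (7).
From Orwell: Ivy=11, Sutton=12 → choose Ivy (11).
From Ivy: Sutton=5 → choose Sutton (5).
NN route Denton → Vale → Hadley → Orwell → Ivy → Sutton → Denton costs 42.
Optimal: Denton → Ivy → Sutton → Orwell → Hadley → Vale → Denton costs 38 (by enumerating all 60 distinct tours).
Excess = 42 − 38 = 4.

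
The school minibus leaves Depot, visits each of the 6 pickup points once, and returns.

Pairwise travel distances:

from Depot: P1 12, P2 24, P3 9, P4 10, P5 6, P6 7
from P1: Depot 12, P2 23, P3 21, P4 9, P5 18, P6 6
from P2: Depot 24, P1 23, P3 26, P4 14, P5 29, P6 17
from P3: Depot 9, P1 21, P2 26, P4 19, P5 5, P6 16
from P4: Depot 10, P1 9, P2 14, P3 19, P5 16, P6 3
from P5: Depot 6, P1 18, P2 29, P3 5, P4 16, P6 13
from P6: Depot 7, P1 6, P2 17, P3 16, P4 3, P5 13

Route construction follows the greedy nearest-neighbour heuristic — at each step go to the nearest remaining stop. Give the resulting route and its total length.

At Depot the remaining stops are P5 6, P6 7, P3 9, P4 10, P1 12, P2 24; go to P5.
At P5 the remaining stops are P3 5, P6 13, P4 16, P1 18, P2 29; go to P3.
At P3 the remaining stops are P6 16, P4 19, P1 21, P2 26; go to P6.
At P6 the remaining stops are P4 3, P1 6, P2 17; go to P4.
At P4 the remaining stops are P1 9, P2 14; go to P1.
At P1 the remaining stops are P2 23; go to P2.
Return P2→Depot: 24.
Total = 6 + 5 + 16 + 3 + 9 + 23 + 24 = 86.

Total distance 86 via the nearest-neighbour route Depot → P5 → P3 → P6 → P4 → P1 → P2 → Depot.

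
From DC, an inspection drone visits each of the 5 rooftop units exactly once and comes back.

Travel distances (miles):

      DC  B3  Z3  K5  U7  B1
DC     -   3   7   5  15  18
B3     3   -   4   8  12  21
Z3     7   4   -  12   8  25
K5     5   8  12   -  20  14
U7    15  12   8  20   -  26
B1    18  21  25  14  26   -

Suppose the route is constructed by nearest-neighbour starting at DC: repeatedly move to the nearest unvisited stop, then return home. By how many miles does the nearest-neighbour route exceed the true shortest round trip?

7 miles longer than the optimal tour.

DC: B3=3, K5=5, Z3=7, U7=15, B1=18 ⇒ B3
B3: Z3=4, K5=8, U7=12, B1=21 ⇒ Z3
Z3: U7=8, K5=12, B1=25 ⇒ U7
U7: K5=20, B1=26 ⇒ K5
K5: B1=14 ⇒ B1
NN route DC → B3 → Z3 → U7 → K5 → B1 → DC costs 67.
Optimal: DC → B3 → Z3 → U7 → B1 → K5 → DC costs 60 (by enumerating all 60 distinct tours).
Excess = 67 − 60 = 7.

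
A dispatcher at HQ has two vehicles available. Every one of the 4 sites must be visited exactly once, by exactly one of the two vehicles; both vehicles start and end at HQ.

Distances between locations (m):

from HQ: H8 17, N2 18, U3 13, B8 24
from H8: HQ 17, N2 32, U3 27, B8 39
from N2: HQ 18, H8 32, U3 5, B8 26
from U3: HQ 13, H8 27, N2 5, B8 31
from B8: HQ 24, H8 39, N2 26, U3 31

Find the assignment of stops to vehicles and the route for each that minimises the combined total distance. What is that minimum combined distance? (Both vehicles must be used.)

Try each way of splitting the stops between the two vehicles (each non-empty) and, for each split, find the best tour for each vehicle:
  {H8} + {N2, U3, B8}: 34 + 68 = 102
  {N2} + {H8, U3, B8}: 36 + 99 = 135
  {H8, N2} + {U3, B8}: 67 + 68 = 135
  {U3} + {H8, N2, B8}: 26 + 99 = 125
  {H8, U3} + {N2, B8}: 57 + 68 = 125
  {N2, U3} + {H8, B8}: 36 + 80 = 116
  … (7 splits in total)
Best: vehicle 1 HQ → H8 → HQ = 34; vehicle 2 HQ → U3 → N2 → B8 → HQ = 68; combined 102.

102 m — the smallest possible combined total.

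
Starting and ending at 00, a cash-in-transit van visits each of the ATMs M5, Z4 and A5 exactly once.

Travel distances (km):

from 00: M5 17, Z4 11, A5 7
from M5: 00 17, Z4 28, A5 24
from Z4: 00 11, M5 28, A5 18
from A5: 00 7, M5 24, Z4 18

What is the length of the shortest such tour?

70 km — the shortest possible round trip.

There are 3 distinct closed tours to check (reversals are equivalent).
00→M5→Z4→A5→00: 17+28+18+7 = 70
00→M5→A5→Z4→00: 17+24+18+11 = 70
00→Z4→M5→A5→00: 11+28+24+7 = 70
The minimum is 70.
One optimal route: 00 → M5 → Z4 → A5 → 00 (or its reverse).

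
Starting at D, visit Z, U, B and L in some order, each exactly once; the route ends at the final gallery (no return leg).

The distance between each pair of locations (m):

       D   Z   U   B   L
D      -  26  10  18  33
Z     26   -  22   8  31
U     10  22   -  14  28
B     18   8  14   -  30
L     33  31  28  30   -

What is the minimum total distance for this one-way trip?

63 m — the minimum one-way total.

There are 4! = 24 possible orderings.
D - Z - U - B - L: 26+22+14+30 = 92
D - Z - U - L - B: 26+22+28+30 = 106
D - Z - B - U - L: 26+8+14+28 = 76
D - Z - B - L - U: 26+8+30+28 = 92
D - Z - L - U - B: 26+31+28+14 = 99
D - Z - L - B - U: 26+31+30+14 = 101
D - U - Z - B - L: 10+22+8+30 = 70
D - U - Z - L - B: 10+22+31+30 = 93
D - U - B - Z - L: 10+14+8+31 = 63
D - U - B - L - Z: 10+14+30+31 = 85
D - U - L - Z - B: 10+28+31+8 = 77
D - U - L - B - Z: 10+28+30+8 = 76
D - B - Z - U - L: 18+8+22+28 = 76
D - B - Z - L - U: 18+8+31+28 = 85
… (10 more)
The minimum is 63.
One shortest path: D → U → B → Z → L.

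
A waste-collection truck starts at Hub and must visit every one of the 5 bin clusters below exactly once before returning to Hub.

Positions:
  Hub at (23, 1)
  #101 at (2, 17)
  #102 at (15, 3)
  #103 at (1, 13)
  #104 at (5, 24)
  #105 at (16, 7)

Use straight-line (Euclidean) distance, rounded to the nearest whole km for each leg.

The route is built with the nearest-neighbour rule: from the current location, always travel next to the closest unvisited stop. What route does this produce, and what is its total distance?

Nearest-neighbour total = 69 km; route Hub → #102 → #105 → #103 → #101 → #104 → Hub.

Hub → [#102:8 / #105:9 / #103:25 / #101:26 / #104:29] → #102 (8)
#102 → [#105:4 / #103:17 / #101:19 / #104:23] → #105 (4)
#105 → [#103:16 / #101:17 / #104:20] → #103 (16)
#103 → [#101:4 / #104:12] → #101 (4)
#101 → [#104:8] → #104 (8)
Return #104→Hub: 29.
Total = 8 + 4 + 16 + 4 + 8 + 29 = 69.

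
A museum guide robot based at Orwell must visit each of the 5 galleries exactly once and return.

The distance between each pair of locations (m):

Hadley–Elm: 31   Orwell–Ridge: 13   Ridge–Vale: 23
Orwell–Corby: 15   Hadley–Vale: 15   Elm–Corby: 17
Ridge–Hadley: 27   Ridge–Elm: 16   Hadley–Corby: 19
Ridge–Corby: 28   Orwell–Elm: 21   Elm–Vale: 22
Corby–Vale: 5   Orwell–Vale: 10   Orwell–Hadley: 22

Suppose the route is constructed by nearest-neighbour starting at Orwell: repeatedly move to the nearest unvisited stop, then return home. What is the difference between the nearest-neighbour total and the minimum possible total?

Orwell: Vale=10, Ridge=13, Corby=15, Elm=21, Hadley=22 ⇒ Vale
Vale: Corby=5, Hadley=15, Elm=22, Ridge=23 ⇒ Corby
Corby: Elm=17, Hadley=19, Ridge=28 ⇒ Elm
Elm: Ridge=16, Hadley=31 ⇒ Ridge
Ridge: Hadley=27 ⇒ Hadley
NN route Orwell → Vale → Corby → Elm → Ridge → Hadley → Orwell costs 97.
Optimal: Orwell → Ridge → Elm → Corby → Vale → Hadley → Orwell costs 88 (by enumerating all 60 distinct tours).
Excess = 97 − 88 = 9.

9 m longer than the optimal tour.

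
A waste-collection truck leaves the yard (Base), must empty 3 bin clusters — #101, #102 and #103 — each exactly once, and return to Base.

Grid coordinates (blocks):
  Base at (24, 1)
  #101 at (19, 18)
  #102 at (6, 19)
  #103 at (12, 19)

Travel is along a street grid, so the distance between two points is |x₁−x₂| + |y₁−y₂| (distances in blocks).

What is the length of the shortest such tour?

Base-#101-#102-#103-Base: 22+14+6+30 = 72
Base-#101-#103-#102-Base: 22+8+6+36 = 72
Base-#102-#101-#103-Base: 36+14+8+30 = 88
The minimum is 72.
One optimal route: Base → #101 → #102 → #103 → Base (or its reverse).

Shortest round trip = 72 blocks.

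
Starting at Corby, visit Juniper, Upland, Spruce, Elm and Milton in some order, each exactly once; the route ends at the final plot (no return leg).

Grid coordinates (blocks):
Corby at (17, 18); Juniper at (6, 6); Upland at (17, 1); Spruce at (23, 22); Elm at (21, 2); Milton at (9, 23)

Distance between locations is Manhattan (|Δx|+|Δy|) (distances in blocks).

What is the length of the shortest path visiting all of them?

There are 5! = 120 possible orderings.
Corby - Juniper - Upland - Spruce - Elm - Milton: 23+16+27+22+33 = 121
Corby - Juniper - Upland - Spruce - Milton - Elm: 23+16+27+15+33 = 114
Corby - Juniper - Upland - Elm - Spruce - Milton: 23+16+5+22+15 = 81
Corby - Juniper - Upland - Elm - Milton - Spruce: 23+16+5+33+15 = 92
Corby - Juniper - Upland - Milton - Spruce - Elm: 23+16+30+15+22 = 106
Corby - Juniper - Upland - Milton - Elm - Spruce: 23+16+30+33+22 = 124
Corby - Juniper - Spruce - Upland - Elm - Milton: 23+33+27+5+33 = 121
Corby - Juniper - Spruce - Upland - Milton - Elm: 23+33+27+30+33 = 146
Corby - Juniper - Spruce - Elm - Upland - Milton: 23+33+22+5+30 = 113
Corby - Juniper - Spruce - Elm - Milton - Upland: 23+33+22+33+30 = 141
Corby - Juniper - Spruce - Milton - Upland - Elm: 23+33+15+30+5 = 106
Corby - Juniper - Spruce - Milton - Elm - Upland: 23+33+15+33+5 = 109
Corby - Juniper - Elm - Upland - Spruce - Milton: 23+19+5+27+15 = 89
Corby - Juniper - Elm - Upland - Milton - Spruce: 23+19+5+30+15 = 92
… (106 more)
Corby - Spruce - Milton - Juniper - Upland - Elm: 10+15+20+16+5 = 66  ← best
The minimum is 66.
One shortest path: Corby → Spruce → Milton → Juniper → Upland → Elm.

66 blocks — the minimum one-way total.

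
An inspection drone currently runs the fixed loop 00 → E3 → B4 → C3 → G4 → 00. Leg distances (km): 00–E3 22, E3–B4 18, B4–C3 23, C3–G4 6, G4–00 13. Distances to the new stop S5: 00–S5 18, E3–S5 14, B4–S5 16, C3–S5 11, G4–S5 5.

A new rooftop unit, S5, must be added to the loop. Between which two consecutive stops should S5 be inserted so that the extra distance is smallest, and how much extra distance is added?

Adding 4 km by placing S5 on the B4–C3 leg.

Insertion cost between consecutive stops i–j is d(i,S5) + d(S5,j) − d(i,j):
  between 00 and E3: 18 + 14 − 22 = 10
  between E3 and B4: 14 + 16 − 18 = 12
  between B4 and C3: 16 + 11 − 23 = 4
  between C3 and G4: 11 + 5 − 6 = 10
  between G4 and 00: 5 + 18 − 13 = 10
Cheapest insertion is between B4 and C3, adding 4.
New total = 82 + 4 = 86.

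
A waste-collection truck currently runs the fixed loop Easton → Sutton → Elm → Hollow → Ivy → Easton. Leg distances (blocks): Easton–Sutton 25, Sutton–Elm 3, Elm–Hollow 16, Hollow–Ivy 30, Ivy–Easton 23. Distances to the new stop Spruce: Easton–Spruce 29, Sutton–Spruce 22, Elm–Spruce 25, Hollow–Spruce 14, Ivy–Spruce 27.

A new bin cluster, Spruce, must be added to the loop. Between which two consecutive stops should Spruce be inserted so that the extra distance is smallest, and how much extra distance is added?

Insertion cost between consecutive stops i–j is d(i,Spruce) + d(Spruce,j) − d(i,j):
  between Easton and Sutton: 29 + 22 − 25 = 26
  between Sutton and Elm: 22 + 25 − 3 = 44
  between Elm and Hollow: 25 + 14 − 16 = 23
  between Hollow and Ivy: 14 + 27 − 30 = 11
  between Ivy and Easton: 27 + 29 − 23 = 33
Cheapest insertion is between Hollow and Ivy, adding 11.
New total = 97 + 11 = 108.

Minimum extra distance: 11 blocks, inserting Spruce between Hollow and Ivy.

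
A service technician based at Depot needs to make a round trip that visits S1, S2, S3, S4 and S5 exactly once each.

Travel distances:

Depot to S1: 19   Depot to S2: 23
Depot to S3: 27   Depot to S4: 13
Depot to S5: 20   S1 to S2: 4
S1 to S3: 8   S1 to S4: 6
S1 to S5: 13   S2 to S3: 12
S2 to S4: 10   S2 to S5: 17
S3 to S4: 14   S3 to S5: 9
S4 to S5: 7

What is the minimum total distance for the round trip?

Depot-S1-S2-S3-S4-S5-Depot: 19+4+12+14+7+20 = 76
Depot-S1-S2-S3-S5-S4-Depot: 19+4+12+9+7+13 = 64
Depot-S1-S2-S4-S3-S5-Depot: 19+4+10+14+9+20 = 76
Depot-S1-S2-S4-S5-S3-Depot: 19+4+10+7+9+27 = 76
Depot-S1-S2-S5-S3-S4-Depot: 19+4+17+9+14+13 = 76
Depot-S1-S2-S5-S4-S3-Depot: 19+4+17+7+14+27 = 88
Depot-S1-S3-S2-S4-S5-Depot: 19+8+12+10+7+20 = 76
Depot-S1-S3-S2-S5-S4-Depot: 19+8+12+17+7+13 = 76
Depot-S1-S3-S4-S2-S5-Depot: 19+8+14+10+17+20 = 88
Depot-S1-S3-S4-S5-S2-Depot: 19+8+14+7+17+23 = 88
Depot-S1-S3-S5-S2-S4-Depot: 19+8+9+17+10+13 = 76
Depot-S1-S3-S5-S4-S2-Depot: 19+8+9+7+10+23 = 76
Depot-S1-S4-S2-S3-S5-Depot: 19+6+10+12+9+20 = 76
Depot-S1-S4-S2-S5-S3-Depot: 19+6+10+17+9+27 = 88
… (46 more)
The minimum is 64.
One optimal route: Depot → S1 → S2 → S3 → S5 → S4 → Depot (or its reverse).

Minimum total distance: 64.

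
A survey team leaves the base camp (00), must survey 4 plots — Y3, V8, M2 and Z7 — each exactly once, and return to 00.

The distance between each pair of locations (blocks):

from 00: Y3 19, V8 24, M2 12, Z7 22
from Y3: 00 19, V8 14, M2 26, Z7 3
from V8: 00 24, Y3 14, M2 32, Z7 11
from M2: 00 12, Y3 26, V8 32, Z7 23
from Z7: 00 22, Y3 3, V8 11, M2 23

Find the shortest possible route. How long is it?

00→Y3→V8→M2→Z7→00: 19+14+32+23+22 = 110
00→Y3→V8→Z7→M2→00: 19+14+11+23+12 = 79
00→Y3→M2→V8→Z7→00: 19+26+32+11+22 = 110
00→Y3→M2→Z7→V8→00: 19+26+23+11+24 = 103
00→Y3→Z7→V8→M2→00: 19+3+11+32+12 = 77
00→Y3→Z7→M2→V8→00: 19+3+23+32+24 = 101
00→V8→Y3→M2→Z7→00: 24+14+26+23+22 = 109
00→V8→Y3→Z7→M2→00: 24+14+3+23+12 = 76
00→V8→M2→Y3→Z7→00: 24+32+26+3+22 = 107
00→V8→Z7→Y3→M2→00: 24+11+3+26+12 = 76
00→M2→Y3→V8→Z7→00: 12+26+14+11+22 = 85
00→M2→V8→Y3→Z7→00: 12+32+14+3+22 = 83
The minimum is 76.
One optimal route: 00 → V8 → Y3 → Z7 → M2 → 00 (or its reverse).

Minimum total distance: 76 blocks.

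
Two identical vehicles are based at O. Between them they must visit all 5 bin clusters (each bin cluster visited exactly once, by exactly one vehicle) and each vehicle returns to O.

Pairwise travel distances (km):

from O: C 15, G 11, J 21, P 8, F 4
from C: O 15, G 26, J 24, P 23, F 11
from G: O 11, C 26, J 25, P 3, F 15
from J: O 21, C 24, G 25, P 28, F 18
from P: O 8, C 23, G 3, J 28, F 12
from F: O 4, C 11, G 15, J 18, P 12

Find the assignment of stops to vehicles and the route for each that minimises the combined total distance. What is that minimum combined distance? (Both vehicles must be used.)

There are 2^4 − 1 = 15 ways to divide the 5 stops into two non-empty groups. For each, the best each vehicle can do is its own shortest tour through its group:
  {C} + {G, J, P, F}: 30 + 58 = 88
  {G} + {C, J, P, F}: 22 + 75 = 97
  {C, G} + {J, P, F}: 52 + 58 = 110
  {J} + {C, G, P, F}: 42 + 52 = 94
  {C, J} + {G, P, F}: 60 + 30 = 90
  {G, J} + {C, P, F}: 57 + 46 = 103
  … (15 splits in total)
  {G, P} + {C, J, F}: 22 + 60 = 82  ← best
Best: vehicle 1 O → G → P → O = 22; vehicle 2 O → J → C → F → O = 60; combined 82.

Minimum combined distance: 82 km.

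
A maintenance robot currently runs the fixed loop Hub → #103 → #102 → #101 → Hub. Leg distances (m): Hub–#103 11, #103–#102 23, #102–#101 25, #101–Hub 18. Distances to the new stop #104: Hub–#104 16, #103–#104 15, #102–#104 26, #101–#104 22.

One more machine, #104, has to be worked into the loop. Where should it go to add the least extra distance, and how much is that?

Insertion cost between consecutive stops i–j is d(i,#104) + d(#104,j) − d(i,j):
  between Hub and #103: 16 + 15 − 11 = 20
  between #103 and #102: 15 + 26 − 23 = 18
  between #102 and #101: 26 + 22 − 25 = 23
  between #101 and Hub: 22 + 16 − 18 = 20
Cheapest insertion is between #103 and #102, adding 18.
New total = 77 + 18 = 95.

Adding 18 m by placing #104 on the #103–#102 leg.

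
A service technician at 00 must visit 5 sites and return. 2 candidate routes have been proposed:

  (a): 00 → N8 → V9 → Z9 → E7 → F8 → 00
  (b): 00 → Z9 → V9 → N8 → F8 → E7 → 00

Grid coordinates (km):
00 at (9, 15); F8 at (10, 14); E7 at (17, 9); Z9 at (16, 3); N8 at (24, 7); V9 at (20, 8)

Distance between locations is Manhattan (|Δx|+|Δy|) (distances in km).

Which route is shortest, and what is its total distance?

58 km — (a) is the shortest.

(a): 23 + 5 + 9 + 7 + 12 + 2 = 58
(b): 19 + 9 + 5 + 21 + 12 + 14 = 80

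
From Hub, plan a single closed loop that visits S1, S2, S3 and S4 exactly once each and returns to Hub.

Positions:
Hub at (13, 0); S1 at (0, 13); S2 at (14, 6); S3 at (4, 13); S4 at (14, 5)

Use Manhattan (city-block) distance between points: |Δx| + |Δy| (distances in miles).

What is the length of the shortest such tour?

Minimum total distance: 54 miles.

Hub → S1 → S2 → S3 → S4 → Hub: 26+21+17+18+6 = 88
Hub → S1 → S2 → S4 → S3 → Hub: 26+21+1+18+22 = 88
Hub → S1 → S3 → S2 → S4 → Hub: 26+4+17+1+6 = 54
Hub → S1 → S3 → S4 → S2 → Hub: 26+4+18+1+7 = 56
Hub → S1 → S4 → S2 → S3 → Hub: 26+22+1+17+22 = 88
Hub → S1 → S4 → S3 → S2 → Hub: 26+22+18+17+7 = 90
Hub → S2 → S1 → S3 → S4 → Hub: 7+21+4+18+6 = 56
Hub → S2 → S1 → S4 → S3 → Hub: 7+21+22+18+22 = 90
Hub → S2 → S3 → S1 → S4 → Hub: 7+17+4+22+6 = 56
Hub → S2 → S4 → S1 → S3 → Hub: 7+1+22+4+22 = 56
Hub → S3 → S1 → S2 → S4 → Hub: 22+4+21+1+6 = 54
Hub → S3 → S2 → S1 → S4 → Hub: 22+17+21+22+6 = 88
The minimum is 54.
One optimal route: Hub → S1 → S3 → S2 → S4 → Hub (or its reverse).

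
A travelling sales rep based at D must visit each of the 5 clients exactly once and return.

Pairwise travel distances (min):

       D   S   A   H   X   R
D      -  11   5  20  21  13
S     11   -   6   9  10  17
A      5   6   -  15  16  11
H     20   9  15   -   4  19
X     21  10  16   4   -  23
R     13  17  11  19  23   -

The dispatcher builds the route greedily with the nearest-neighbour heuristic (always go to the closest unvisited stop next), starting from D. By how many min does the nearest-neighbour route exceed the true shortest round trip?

From D: A=5, S=11, R=13, H=20, X=21 → choose A (5).
From A: S=6, R=11, H=15, X=16 → choose S (6).
From S: H=9, X=10, R=17 → choose H (9).
From H: X=4, R=19 → choose X (4).
From X: R=23 → choose R (23).
NN route D → A → S → H → X → R → D costs 60.
Optimal: D → A → S → X → H → R → D costs 57 (by enumerating all 60 distinct tours).
Excess = 60 − 57 = 3.

3 min longer than the optimal tour.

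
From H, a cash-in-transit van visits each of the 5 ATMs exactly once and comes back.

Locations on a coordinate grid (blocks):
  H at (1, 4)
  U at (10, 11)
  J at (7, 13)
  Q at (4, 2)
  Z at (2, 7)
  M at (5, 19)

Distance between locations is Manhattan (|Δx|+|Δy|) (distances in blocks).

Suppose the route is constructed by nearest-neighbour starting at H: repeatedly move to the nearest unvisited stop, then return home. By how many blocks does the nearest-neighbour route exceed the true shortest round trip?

From H: Z=4, Q=5, J=15, U=16, M=19 → choose Z (4).
From Z: Q=7, J=11, U=12, M=15 → choose Q (7).
From Q: J=14, U=15, M=18 → choose J (14).
From J: U=5, M=8 → choose U (5).
From U: M=13 → choose M (13).
NN route H → Z → Q → J → U → M → H costs 62.
Optimal: H → Q → U → J → M → Z → H costs 52 (by enumerating all 60 distinct tours).
Excess = 62 − 52 = 10.

Excess over optimum: 10 blocks.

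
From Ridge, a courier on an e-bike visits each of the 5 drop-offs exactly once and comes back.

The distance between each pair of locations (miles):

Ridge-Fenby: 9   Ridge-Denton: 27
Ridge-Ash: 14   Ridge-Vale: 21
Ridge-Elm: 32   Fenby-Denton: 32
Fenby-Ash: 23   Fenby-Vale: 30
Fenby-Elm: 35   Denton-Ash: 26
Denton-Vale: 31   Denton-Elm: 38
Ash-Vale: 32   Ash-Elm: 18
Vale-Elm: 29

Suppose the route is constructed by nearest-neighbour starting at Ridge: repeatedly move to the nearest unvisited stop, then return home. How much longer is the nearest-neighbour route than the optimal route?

Excess over optimum: 4 miles.

From Ridge: Fenby=9, Ash=14, Vale=21, Denton=27, Elm=32 → choose Fenby (9).
From Fenby: Ash=23, Vale=30, Denton=32, Elm=35 → choose Ash (23).
From Ash: Elm=18, Denton=26, Vale=32 → choose Elm (18).
From Elm: Vale=29, Denton=38 → choose Vale (29).
From Vale: Denton=31 → choose Denton (31).
NN route Ridge → Fenby → Ash → Elm → Vale → Denton → Ridge costs 137.
Optimal: Ridge → Fenby → Denton → Vale → Elm → Ash → Ridge costs 133 (by enumerating all 60 distinct tours).
Excess = 137 − 133 = 4.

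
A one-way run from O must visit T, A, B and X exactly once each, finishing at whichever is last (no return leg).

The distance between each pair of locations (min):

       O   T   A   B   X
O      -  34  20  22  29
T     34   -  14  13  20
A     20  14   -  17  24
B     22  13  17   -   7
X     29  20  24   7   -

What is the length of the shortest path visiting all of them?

54 min — the minimum one-way total.

There are 4! = 24 possible orderings.
O - T - A - B - X: 34+14+17+7 = 72
O - T - A - X - B: 34+14+24+7 = 79
O - T - B - A - X: 34+13+17+24 = 88
O - T - B - X - A: 34+13+7+24 = 78
O - T - X - A - B: 34+20+24+17 = 95
O - T - X - B - A: 34+20+7+17 = 78
O - A - T - B - X: 20+14+13+7 = 54
O - A - T - X - B: 20+14+20+7 = 61
O - A - B - T - X: 20+17+13+20 = 70
O - A - B - X - T: 20+17+7+20 = 64
O - A - X - T - B: 20+24+20+13 = 77
O - A - X - B - T: 20+24+7+13 = 64
O - B - T - A - X: 22+13+14+24 = 73
O - B - T - X - A: 22+13+20+24 = 79
… (10 more)
The minimum is 54.
One shortest path: O → A → T → B → X.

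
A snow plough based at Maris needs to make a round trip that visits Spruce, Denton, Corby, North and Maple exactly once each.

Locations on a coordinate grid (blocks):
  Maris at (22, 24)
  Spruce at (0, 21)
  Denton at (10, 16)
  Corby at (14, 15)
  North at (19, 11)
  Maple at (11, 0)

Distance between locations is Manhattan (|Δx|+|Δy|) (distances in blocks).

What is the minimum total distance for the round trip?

There are 60 distinct closed tours to check (reversals are equivalent).
Maris → Spruce → Denton → Corby → North → Maple → Maris: 25+15+5+9+19+35 = 108
Maris → Spruce → Denton → Corby → Maple → North → Maris: 25+15+5+18+19+16 = 98
Maris → Spruce → Denton → North → Corby → Maple → Maris: 25+15+14+9+18+35 = 116
Maris → Spruce → Denton → North → Maple → Corby → Maris: 25+15+14+19+18+17 = 108
Maris → Spruce → Denton → Maple → Corby → North → Maris: 25+15+17+18+9+16 = 100
Maris → Spruce → Denton → Maple → North → Corby → Maris: 25+15+17+19+9+17 = 102
Maris → Spruce → Corby → Denton → North → Maple → Maris: 25+20+5+14+19+35 = 118
Maris → Spruce → Corby → Denton → Maple → North → Maris: 25+20+5+17+19+16 = 102
Maris → Spruce → Corby → North → Denton → Maple → Maris: 25+20+9+14+17+35 = 120
Maris → Spruce → Corby → North → Maple → Denton → Maris: 25+20+9+19+17+20 = 110
Maris → Spruce → Corby → Maple → Denton → North → Maris: 25+20+18+17+14+16 = 110
Maris → Spruce → Corby → Maple → North → Denton → Maris: 25+20+18+19+14+20 = 116
Maris → Spruce → North → Denton → Corby → Maple → Maris: 25+29+14+5+18+35 = 126
Maris → Spruce → North → Denton → Maple → Corby → Maris: 25+29+14+17+18+17 = 120
… (46 more)
The minimum is 98.
One optimal route: Maris → Spruce → Denton → Corby → Maple → North → Maris (or its reverse).

Minimum total distance: 98 blocks.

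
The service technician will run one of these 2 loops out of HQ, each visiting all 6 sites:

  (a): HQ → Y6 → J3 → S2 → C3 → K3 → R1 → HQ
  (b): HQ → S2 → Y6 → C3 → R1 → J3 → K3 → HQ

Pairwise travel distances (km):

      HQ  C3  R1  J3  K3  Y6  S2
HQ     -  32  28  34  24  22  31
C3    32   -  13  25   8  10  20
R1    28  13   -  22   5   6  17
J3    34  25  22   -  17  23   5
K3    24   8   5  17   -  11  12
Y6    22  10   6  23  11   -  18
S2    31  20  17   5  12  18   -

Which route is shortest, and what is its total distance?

111 km — (a) is the shortest.

(a): 22 + 23 + 5 + 20 + 8 + 5 + 28 = 111
(b): 31 + 18 + 10 + 13 + 22 + 17 + 24 = 135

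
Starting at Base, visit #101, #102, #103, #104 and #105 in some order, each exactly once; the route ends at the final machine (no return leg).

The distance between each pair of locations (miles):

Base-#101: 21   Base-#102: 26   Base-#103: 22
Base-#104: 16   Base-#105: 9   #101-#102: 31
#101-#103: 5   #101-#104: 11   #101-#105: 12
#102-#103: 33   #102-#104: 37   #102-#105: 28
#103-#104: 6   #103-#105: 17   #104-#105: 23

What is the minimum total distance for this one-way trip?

There are 5! = 120 possible orderings.
Base - #101 - #102 - #103 - #104 - #105: 21+31+33+6+23 = 114
Base - #101 - #102 - #103 - #105 - #104: 21+31+33+17+23 = 125
Base - #101 - #102 - #104 - #103 - #105: 21+31+37+6+17 = 112
Base - #101 - #102 - #104 - #105 - #103: 21+31+37+23+17 = 129
Base - #101 - #102 - #105 - #103 - #104: 21+31+28+17+6 = 103
Base - #101 - #102 - #105 - #104 - #103: 21+31+28+23+6 = 109
Base - #101 - #103 - #102 - #104 - #105: 21+5+33+37+23 = 119
Base - #101 - #103 - #102 - #105 - #104: 21+5+33+28+23 = 110
Base - #101 - #103 - #104 - #102 - #105: 21+5+6+37+28 = 97
Base - #101 - #103 - #104 - #105 - #102: 21+5+6+23+28 = 83
Base - #101 - #103 - #105 - #102 - #104: 21+5+17+28+37 = 108
Base - #101 - #103 - #105 - #104 - #102: 21+5+17+23+37 = 103
Base - #101 - #104 - #102 - #103 - #105: 21+11+37+33+17 = 119
Base - #101 - #104 - #102 - #105 - #103: 21+11+37+28+17 = 114
… (106 more)
Base - #104 - #103 - #101 - #105 - #102: 16+6+5+12+28 = 67  ← best
The minimum is 67.
One shortest path: Base → #104 → #103 → #101 → #105 → #102.

Minimum one-way distance = 67 miles.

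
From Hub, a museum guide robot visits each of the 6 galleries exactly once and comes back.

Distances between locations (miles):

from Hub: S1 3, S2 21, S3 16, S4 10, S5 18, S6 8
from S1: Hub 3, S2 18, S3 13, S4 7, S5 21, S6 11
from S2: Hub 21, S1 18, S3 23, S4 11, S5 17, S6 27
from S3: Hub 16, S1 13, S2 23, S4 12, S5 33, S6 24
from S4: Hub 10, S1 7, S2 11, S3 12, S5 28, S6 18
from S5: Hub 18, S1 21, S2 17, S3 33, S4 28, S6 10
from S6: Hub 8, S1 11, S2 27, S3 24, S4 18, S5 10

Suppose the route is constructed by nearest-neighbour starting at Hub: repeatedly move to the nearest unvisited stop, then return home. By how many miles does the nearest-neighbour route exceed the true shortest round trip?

14 miles longer than the optimal tour.

Hub: S1=3, S6=8, S4=10, S3=16, S5=18, S2=21 ⇒ S1
S1: S4=7, S6=11, S3=13, S2=18, S5=21 ⇒ S4
S4: S2=11, S3=12, S6=18, S5=28 ⇒ S2
S2: S5=17, S3=23, S6=27 ⇒ S5
S5: S6=10, S3=33 ⇒ S6
S6: S3=24 ⇒ S3
NN route Hub → S1 → S4 → S2 → S5 → S6 → S3 → Hub costs 88.
Optimal: Hub → S1 → S3 → S4 → S2 → S5 → S6 → Hub costs 74 (by enumerating all 360 distinct tours).
Excess = 88 − 74 = 14.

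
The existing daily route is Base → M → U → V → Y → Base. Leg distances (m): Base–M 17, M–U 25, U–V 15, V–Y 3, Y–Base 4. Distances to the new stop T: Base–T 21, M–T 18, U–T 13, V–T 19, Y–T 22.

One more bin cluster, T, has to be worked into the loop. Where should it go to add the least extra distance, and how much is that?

Insertion cost between consecutive stops i–j is d(i,T) + d(T,j) − d(i,j):
  between Base and M: 21 + 18 − 17 = 22
  between M and U: 18 + 13 − 25 = 6
  between U and V: 13 + 19 − 15 = 17
  between V and Y: 19 + 22 − 3 = 38
  between Y and Base: 22 + 21 − 4 = 39
Cheapest insertion is between M and U, adding 6.
New total = 64 + 6 = 70.

Adding 6 m by placing T on the M–U leg.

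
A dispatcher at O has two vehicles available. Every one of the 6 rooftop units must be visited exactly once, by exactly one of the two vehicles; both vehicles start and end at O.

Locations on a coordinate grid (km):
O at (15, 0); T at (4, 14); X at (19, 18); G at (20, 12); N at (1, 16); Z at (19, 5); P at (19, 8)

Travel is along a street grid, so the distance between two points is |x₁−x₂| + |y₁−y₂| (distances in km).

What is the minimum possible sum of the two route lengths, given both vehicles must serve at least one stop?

Minimum combined distance: 92 km.

There are 2^5 − 1 = 31 ways to divide the 6 stops into two non-empty groups. For each, the best each vehicle can do is its own shortest tour through its group:
  {T} + {X, G, N, Z, P}: 50 + 74 = 124
  {X} + {T, G, N, Z, P}: 44 + 70 = 114
  {T, X} + {G, N, Z, P}: 66 + 70 = 136
  {G} + {T, X, N, Z, P}: 34 + 72 = 106
  {T, G} + {X, N, Z, P}: 60 + 72 = 132
  {X, G} + {T, N, Z, P}: 46 + 68 = 114
  … (31 splits in total)
  {Z} + {T, X, G, N, P}: 18 + 74 = 92  ← best
Best: vehicle 1 O → Z → O = 18; vehicle 2 O → T → N → X → G → P → O = 74; combined 92.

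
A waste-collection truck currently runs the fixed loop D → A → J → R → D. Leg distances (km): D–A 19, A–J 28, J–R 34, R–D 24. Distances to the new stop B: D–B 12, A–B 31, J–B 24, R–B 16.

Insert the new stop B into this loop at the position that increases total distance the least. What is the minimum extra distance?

Insertion cost between consecutive stops i–j is d(i,B) + d(B,j) − d(i,j):
  between D and A: 12 + 31 − 19 = 24
  between A and J: 31 + 24 − 28 = 27
  between J and R: 24 + 16 − 34 = 6
  between R and D: 16 + 12 − 24 = 4
Cheapest insertion is between R and D, adding 4.
New total = 105 + 4 = 109.

Minimum extra distance: 4 km, inserting B between R and D.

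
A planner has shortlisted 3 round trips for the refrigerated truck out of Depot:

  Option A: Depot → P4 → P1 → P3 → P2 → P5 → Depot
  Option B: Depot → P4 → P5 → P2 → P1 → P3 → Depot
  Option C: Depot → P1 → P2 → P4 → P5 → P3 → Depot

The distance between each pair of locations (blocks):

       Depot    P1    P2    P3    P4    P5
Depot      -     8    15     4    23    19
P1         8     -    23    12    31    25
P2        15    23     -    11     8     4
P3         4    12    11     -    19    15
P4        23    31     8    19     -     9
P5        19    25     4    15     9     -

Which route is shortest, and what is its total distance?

67 blocks — Option C is the shortest.

Option A: 23 + 31 + 12 + 11 + 4 + 19 = 100
Option B: 23 + 9 + 4 + 23 + 12 + 4 = 75
Option C: 8 + 23 + 8 + 9 + 15 + 4 = 67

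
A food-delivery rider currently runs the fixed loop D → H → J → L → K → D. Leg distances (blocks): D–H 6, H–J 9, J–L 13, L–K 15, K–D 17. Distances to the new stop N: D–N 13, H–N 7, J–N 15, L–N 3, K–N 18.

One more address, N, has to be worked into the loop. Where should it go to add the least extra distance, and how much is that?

Minimum extra distance: 5 blocks, inserting N between J and L.

Insertion cost between consecutive stops i–j is d(i,N) + d(N,j) − d(i,j):
  between D and H: 13 + 7 − 6 = 14
  between H and J: 7 + 15 − 9 = 13
  between J and L: 15 + 3 − 13 = 5
  between L and K: 3 + 18 − 15 = 6
  between K and D: 18 + 13 − 17 = 14
Cheapest insertion is between J and L, adding 5.
New total = 60 + 5 = 65.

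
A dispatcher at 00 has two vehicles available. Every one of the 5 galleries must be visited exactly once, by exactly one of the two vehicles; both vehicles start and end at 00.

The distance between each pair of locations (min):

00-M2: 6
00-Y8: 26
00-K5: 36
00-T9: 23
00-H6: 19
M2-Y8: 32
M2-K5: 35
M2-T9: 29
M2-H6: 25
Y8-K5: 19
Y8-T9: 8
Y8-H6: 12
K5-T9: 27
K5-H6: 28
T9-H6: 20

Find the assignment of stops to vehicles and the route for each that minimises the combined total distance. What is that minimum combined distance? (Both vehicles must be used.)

There are 2^4 − 1 = 15 ways to divide the 5 stops into two non-empty groups. For each, the best each vehicle can do is its own shortest tour through its group:
  {M2} + {Y8, K5, T9, H6}: 12 + 97 = 109
  {Y8} + {M2, K5, T9, H6}: 52 + 107 = 159
  {M2, Y8} + {K5, T9, H6}: 64 + 97 = 161
  {K5} + {M2, Y8, T9, H6}: 72 + 74 = 146
  {M2, K5} + {Y8, T9, H6}: 77 + 62 = 139
  {Y8, K5} + {M2, T9, H6}: 81 + 74 = 155
  … (15 splits in total)
Best: vehicle 1 00 → M2 → 00 = 12; vehicle 2 00 → T9 → Y8 → K5 → H6 → 00 = 97; combined 109.

109 min — the smallest possible combined total.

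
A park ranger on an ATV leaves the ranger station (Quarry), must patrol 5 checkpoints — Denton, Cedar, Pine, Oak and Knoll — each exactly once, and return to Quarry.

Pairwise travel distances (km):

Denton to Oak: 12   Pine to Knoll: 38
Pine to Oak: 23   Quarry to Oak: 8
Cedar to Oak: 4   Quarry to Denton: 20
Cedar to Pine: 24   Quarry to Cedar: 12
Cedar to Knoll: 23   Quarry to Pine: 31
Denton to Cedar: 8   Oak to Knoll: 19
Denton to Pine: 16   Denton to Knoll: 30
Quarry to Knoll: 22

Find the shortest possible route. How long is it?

There are 60 distinct closed tours to check (reversals are equivalent).
Quarry-Denton-Cedar-Pine-Oak-Knoll-Quarry: 20+8+24+23+19+22 = 116
Quarry-Denton-Cedar-Pine-Knoll-Oak-Quarry: 20+8+24+38+19+8 = 117
Quarry-Denton-Cedar-Oak-Pine-Knoll-Quarry: 20+8+4+23+38+22 = 115
Quarry-Denton-Cedar-Oak-Knoll-Pine-Quarry: 20+8+4+19+38+31 = 120
Quarry-Denton-Cedar-Knoll-Pine-Oak-Quarry: 20+8+23+38+23+8 = 120
Quarry-Denton-Cedar-Knoll-Oak-Pine-Quarry: 20+8+23+19+23+31 = 124
Quarry-Denton-Pine-Cedar-Oak-Knoll-Quarry: 20+16+24+4+19+22 = 105
Quarry-Denton-Pine-Cedar-Knoll-Oak-Quarry: 20+16+24+23+19+8 = 110
Quarry-Denton-Pine-Oak-Cedar-Knoll-Quarry: 20+16+23+4+23+22 = 108
Quarry-Denton-Pine-Oak-Knoll-Cedar-Quarry: 20+16+23+19+23+12 = 113
Quarry-Denton-Pine-Knoll-Cedar-Oak-Quarry: 20+16+38+23+4+8 = 109
Quarry-Denton-Pine-Knoll-Oak-Cedar-Quarry: 20+16+38+19+4+12 = 109
Quarry-Denton-Oak-Cedar-Pine-Knoll-Quarry: 20+12+4+24+38+22 = 120
Quarry-Denton-Oak-Cedar-Knoll-Pine-Quarry: 20+12+4+23+38+31 = 128
… (46 more)
Quarry-Oak-Cedar-Denton-Pine-Knoll-Quarry: 8+4+8+16+38+22 = 96  ← best
The minimum is 96.
One optimal route: Quarry → Oak → Cedar → Denton → Pine → Knoll → Quarry (or its reverse).

96 km — the shortest possible round trip.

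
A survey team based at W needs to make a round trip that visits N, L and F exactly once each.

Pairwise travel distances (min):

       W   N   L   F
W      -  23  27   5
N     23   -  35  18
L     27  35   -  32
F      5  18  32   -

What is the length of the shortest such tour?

85 min — the shortest possible round trip.

There are 3 distinct closed tours to check (reversals are equivalent).
W→N→L→F→W: 23+35+32+5 = 95
W→N→F→L→W: 23+18+32+27 = 100
W→L→N→F→W: 27+35+18+5 = 85
The minimum is 85.
One optimal route: W → L → N → F → W (or its reverse).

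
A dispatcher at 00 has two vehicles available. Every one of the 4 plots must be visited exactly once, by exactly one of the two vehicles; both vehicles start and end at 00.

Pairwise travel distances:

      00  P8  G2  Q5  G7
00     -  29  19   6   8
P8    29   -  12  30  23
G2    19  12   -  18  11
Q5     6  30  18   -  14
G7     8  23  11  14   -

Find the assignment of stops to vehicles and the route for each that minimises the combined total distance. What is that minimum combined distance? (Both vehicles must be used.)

Minimum combined distance: 72.

Try each way of splitting the stops between the two vehicles (each non-empty) and, for each split, find the best tour for each vehicle:
  {P8} + {G2, Q5, G7}: 58 + 43 = 101
  {G2} + {P8, Q5, G7}: 38 + 67 = 105
  {P8, G2} + {Q5, G7}: 60 + 28 = 88
  {Q5} + {P8, G2, G7}: 12 + 60 = 72
  {P8, Q5} + {G2, G7}: 65 + 38 = 103
  {G2, Q5} + {P8, G7}: 43 + 60 = 103
  … (7 splits in total)
Best: vehicle 1 00 → Q5 → 00 = 12; vehicle 2 00 → P8 → G2 → G7 → 00 = 60; combined 72.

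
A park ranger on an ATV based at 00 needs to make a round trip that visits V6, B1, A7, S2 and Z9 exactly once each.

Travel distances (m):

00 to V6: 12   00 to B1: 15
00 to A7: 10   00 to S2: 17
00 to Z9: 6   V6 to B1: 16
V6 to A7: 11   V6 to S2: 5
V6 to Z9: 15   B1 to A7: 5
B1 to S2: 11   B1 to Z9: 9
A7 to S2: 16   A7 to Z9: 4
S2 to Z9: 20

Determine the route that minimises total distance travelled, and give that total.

00 - V6 - B1 - A7 - S2 - Z9 - 00: 12+16+5+16+20+6 = 75
00 - V6 - B1 - A7 - Z9 - S2 - 00: 12+16+5+4+20+17 = 74
00 - V6 - B1 - S2 - A7 - Z9 - 00: 12+16+11+16+4+6 = 65
00 - V6 - B1 - S2 - Z9 - A7 - 00: 12+16+11+20+4+10 = 73
00 - V6 - B1 - Z9 - A7 - S2 - 00: 12+16+9+4+16+17 = 74
00 - V6 - B1 - Z9 - S2 - A7 - 00: 12+16+9+20+16+10 = 83
00 - V6 - A7 - B1 - S2 - Z9 - 00: 12+11+5+11+20+6 = 65
00 - V6 - A7 - B1 - Z9 - S2 - 00: 12+11+5+9+20+17 = 74
00 - V6 - A7 - S2 - B1 - Z9 - 00: 12+11+16+11+9+6 = 65
00 - V6 - A7 - S2 - Z9 - B1 - 00: 12+11+16+20+9+15 = 83
00 - V6 - A7 - Z9 - B1 - S2 - 00: 12+11+4+9+11+17 = 64
00 - V6 - A7 - Z9 - S2 - B1 - 00: 12+11+4+20+11+15 = 73
00 - V6 - S2 - B1 - A7 - Z9 - 00: 12+5+11+5+4+6 = 43
00 - V6 - S2 - B1 - Z9 - A7 - 00: 12+5+11+9+4+10 = 51
… (46 more)
The minimum is 43.
One optimal route: 00 → V6 → S2 → B1 → A7 → Z9 → 00 (or its reverse).

Minimum total distance: 43 m.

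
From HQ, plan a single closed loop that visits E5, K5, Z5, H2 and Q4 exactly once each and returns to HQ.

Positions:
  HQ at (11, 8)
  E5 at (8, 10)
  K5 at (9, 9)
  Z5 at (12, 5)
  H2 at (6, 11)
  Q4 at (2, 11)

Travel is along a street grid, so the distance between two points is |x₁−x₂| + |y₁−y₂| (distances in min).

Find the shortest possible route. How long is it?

Shortest round trip = 32 min.

With 5 stops there are 5!/2 = 60 distinct round trips (a route and its reverse cost the same).
HQ - E5 - K5 - Z5 - H2 - Q4 - HQ: 5+2+7+12+4+12 = 42
HQ - E5 - K5 - Z5 - Q4 - H2 - HQ: 5+2+7+16+4+8 = 42
HQ - E5 - K5 - H2 - Z5 - Q4 - HQ: 5+2+5+12+16+12 = 52
HQ - E5 - K5 - H2 - Q4 - Z5 - HQ: 5+2+5+4+16+4 = 36
HQ - E5 - K5 - Q4 - Z5 - H2 - HQ: 5+2+9+16+12+8 = 52
HQ - E5 - K5 - Q4 - H2 - Z5 - HQ: 5+2+9+4+12+4 = 36
HQ - E5 - Z5 - K5 - H2 - Q4 - HQ: 5+9+7+5+4+12 = 42
HQ - E5 - Z5 - K5 - Q4 - H2 - HQ: 5+9+7+9+4+8 = 42
HQ - E5 - Z5 - H2 - K5 - Q4 - HQ: 5+9+12+5+9+12 = 52
HQ - E5 - Z5 - H2 - Q4 - K5 - HQ: 5+9+12+4+9+3 = 42
HQ - E5 - Z5 - Q4 - K5 - H2 - HQ: 5+9+16+9+5+8 = 52
HQ - E5 - Z5 - Q4 - H2 - K5 - HQ: 5+9+16+4+5+3 = 42
HQ - E5 - H2 - K5 - Z5 - Q4 - HQ: 5+3+5+7+16+12 = 48
HQ - E5 - H2 - K5 - Q4 - Z5 - HQ: 5+3+5+9+16+4 = 42
… (46 more)
HQ - E5 - H2 - Q4 - K5 - Z5 - HQ: 5+3+4+9+7+4 = 32  ← best
The minimum is 32.
One optimal route: HQ → E5 → H2 → Q4 → K5 → Z5 → HQ (or its reverse).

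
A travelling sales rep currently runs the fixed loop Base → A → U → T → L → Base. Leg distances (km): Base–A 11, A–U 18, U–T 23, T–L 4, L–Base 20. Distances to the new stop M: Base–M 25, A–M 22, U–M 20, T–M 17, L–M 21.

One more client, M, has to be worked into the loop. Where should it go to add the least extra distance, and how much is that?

Insertion cost between consecutive stops i–j is d(i,M) + d(M,j) − d(i,j):
  between Base and A: 25 + 22 − 11 = 36
  between A and U: 22 + 20 − 18 = 24
  between U and T: 20 + 17 − 23 = 14
  between T and L: 17 + 21 − 4 = 34
  between L and Base: 21 + 25 − 20 = 26
Cheapest insertion is between U and T, adding 14.
New total = 76 + 14 = 90.

+14 km — insert M between U and T.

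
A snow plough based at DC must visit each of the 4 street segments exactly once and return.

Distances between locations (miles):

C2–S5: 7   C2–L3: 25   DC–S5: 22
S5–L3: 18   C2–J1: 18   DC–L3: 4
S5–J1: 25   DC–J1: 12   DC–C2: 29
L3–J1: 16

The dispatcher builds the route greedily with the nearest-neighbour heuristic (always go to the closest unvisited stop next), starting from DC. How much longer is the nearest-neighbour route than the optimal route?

8 miles longer than the optimal tour.

DC: L3=4, J1=12, S5=22, C2=29 ⇒ L3
L3: J1=16, S5=18, C2=25 ⇒ J1
J1: C2=18, S5=25 ⇒ C2
C2: S5=7 ⇒ S5
NN route DC → L3 → J1 → C2 → S5 → DC costs 67.
Optimal: DC → L3 → S5 → C2 → J1 → DC costs 59 (by enumerating all 12 distinct tours).
Excess = 67 − 59 = 8.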